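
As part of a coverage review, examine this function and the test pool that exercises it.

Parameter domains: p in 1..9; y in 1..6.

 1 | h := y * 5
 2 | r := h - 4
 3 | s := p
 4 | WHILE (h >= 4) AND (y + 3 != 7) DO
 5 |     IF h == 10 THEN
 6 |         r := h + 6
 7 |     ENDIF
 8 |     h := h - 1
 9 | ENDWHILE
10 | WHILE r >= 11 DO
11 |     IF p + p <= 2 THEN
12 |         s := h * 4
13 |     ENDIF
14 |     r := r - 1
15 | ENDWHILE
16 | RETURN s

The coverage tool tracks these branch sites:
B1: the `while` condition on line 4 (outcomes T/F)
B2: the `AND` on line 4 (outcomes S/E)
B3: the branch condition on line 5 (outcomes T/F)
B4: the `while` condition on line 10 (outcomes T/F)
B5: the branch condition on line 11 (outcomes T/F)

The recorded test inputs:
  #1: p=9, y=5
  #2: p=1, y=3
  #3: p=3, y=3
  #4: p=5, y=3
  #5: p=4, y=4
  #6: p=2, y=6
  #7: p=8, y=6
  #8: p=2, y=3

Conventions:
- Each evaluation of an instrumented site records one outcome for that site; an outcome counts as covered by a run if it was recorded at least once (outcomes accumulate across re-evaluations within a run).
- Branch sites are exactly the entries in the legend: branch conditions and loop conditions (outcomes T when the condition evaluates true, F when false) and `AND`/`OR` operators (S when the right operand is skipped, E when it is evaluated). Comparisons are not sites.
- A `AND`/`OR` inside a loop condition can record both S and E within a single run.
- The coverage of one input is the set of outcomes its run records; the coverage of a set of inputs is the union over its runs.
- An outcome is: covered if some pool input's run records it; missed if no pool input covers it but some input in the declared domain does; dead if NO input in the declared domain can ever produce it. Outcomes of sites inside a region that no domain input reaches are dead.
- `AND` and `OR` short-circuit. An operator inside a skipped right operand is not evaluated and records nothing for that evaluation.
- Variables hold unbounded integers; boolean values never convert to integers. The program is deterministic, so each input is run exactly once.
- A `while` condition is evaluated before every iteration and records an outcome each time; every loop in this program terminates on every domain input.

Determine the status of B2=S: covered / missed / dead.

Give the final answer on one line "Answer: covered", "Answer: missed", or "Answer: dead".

B2=S is recorded by pool input(s) 1, 2, 3, 4, 6, 7, 8 -> covered

Answer: covered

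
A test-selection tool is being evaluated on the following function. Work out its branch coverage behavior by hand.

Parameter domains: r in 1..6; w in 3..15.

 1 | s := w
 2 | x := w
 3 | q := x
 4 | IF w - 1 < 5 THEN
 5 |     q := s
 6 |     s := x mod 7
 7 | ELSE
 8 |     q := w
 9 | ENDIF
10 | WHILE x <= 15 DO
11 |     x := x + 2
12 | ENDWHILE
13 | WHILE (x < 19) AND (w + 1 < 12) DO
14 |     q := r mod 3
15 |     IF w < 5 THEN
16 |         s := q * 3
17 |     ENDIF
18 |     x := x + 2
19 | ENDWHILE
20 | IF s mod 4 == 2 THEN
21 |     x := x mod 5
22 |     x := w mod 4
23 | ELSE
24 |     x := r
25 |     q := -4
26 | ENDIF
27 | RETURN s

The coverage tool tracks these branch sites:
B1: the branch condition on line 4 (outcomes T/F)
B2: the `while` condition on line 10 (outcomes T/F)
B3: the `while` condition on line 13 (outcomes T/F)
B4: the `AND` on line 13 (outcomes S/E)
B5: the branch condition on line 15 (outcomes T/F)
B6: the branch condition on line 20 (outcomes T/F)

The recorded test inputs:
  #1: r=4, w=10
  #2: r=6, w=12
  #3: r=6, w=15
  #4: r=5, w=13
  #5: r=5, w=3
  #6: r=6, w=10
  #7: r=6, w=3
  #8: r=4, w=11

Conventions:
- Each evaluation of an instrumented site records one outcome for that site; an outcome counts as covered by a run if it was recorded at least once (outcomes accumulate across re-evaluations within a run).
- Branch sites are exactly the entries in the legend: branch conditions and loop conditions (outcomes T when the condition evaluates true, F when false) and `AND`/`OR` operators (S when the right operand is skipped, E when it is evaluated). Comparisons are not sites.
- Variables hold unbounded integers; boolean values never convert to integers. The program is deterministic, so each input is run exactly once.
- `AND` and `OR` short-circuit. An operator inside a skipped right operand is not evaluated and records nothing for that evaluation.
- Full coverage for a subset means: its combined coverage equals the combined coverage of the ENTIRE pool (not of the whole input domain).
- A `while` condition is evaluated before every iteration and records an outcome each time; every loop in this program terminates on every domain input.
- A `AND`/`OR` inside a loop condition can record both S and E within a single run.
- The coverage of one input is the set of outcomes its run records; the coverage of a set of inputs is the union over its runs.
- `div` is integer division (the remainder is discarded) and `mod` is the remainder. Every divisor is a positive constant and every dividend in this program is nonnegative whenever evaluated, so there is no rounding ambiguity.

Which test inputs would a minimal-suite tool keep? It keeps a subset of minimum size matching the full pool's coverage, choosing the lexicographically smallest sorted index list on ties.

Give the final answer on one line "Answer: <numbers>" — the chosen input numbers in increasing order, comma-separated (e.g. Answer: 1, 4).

#1 (r=4, w=10) -> covered: B1=F, B2=T, B2=F, B3=T, B3=F, B4=S, B4=E, B5=F, B6=T
#2 (r=6, w=12) -> covered: B1=F, B2=T, B2=F, B3=F, B4=E, B6=F
#3 (r=6, w=15) -> covered: B1=F, B2=T, B2=F, B3=F, B4=E, B6=F
#4 (r=5, w=13) -> covered: B1=F, B2=T, B2=F, B3=F, B4=E, B6=F
#5 (r=5, w=3) -> covered: B1=T, B2=T, B2=F, B3=T, B3=F, B4=S, B4=E, B5=T, B6=T
#6 (r=6, w=10) -> covered: B1=F, B2=T, B2=F, B3=T, B3=F, B4=S, B4=E, B5=F, B6=T
#7 (r=6, w=3) -> covered: B1=T, B2=T, B2=F, B3=T, B3=F, B4=S, B4=E, B5=T, B6=F
#8 (r=4, w=11) -> covered: B1=F, B2=T, B2=F, B3=F, B4=E, B6=F
together the pool reaches 12 outcomes: B1=T, B1=F, B2=T, B2=F, B3=T, B3=F, B4=S, B4=E, B5=T, B5=F, B6=T, B6=F
no size-1 subset reaches all 12 outcomes (best union: 9/12)
the canonical winner is {1, 7}: size 2, full 12-outcome coverage, earliest index list among size-2 covers

Answer: 1, 7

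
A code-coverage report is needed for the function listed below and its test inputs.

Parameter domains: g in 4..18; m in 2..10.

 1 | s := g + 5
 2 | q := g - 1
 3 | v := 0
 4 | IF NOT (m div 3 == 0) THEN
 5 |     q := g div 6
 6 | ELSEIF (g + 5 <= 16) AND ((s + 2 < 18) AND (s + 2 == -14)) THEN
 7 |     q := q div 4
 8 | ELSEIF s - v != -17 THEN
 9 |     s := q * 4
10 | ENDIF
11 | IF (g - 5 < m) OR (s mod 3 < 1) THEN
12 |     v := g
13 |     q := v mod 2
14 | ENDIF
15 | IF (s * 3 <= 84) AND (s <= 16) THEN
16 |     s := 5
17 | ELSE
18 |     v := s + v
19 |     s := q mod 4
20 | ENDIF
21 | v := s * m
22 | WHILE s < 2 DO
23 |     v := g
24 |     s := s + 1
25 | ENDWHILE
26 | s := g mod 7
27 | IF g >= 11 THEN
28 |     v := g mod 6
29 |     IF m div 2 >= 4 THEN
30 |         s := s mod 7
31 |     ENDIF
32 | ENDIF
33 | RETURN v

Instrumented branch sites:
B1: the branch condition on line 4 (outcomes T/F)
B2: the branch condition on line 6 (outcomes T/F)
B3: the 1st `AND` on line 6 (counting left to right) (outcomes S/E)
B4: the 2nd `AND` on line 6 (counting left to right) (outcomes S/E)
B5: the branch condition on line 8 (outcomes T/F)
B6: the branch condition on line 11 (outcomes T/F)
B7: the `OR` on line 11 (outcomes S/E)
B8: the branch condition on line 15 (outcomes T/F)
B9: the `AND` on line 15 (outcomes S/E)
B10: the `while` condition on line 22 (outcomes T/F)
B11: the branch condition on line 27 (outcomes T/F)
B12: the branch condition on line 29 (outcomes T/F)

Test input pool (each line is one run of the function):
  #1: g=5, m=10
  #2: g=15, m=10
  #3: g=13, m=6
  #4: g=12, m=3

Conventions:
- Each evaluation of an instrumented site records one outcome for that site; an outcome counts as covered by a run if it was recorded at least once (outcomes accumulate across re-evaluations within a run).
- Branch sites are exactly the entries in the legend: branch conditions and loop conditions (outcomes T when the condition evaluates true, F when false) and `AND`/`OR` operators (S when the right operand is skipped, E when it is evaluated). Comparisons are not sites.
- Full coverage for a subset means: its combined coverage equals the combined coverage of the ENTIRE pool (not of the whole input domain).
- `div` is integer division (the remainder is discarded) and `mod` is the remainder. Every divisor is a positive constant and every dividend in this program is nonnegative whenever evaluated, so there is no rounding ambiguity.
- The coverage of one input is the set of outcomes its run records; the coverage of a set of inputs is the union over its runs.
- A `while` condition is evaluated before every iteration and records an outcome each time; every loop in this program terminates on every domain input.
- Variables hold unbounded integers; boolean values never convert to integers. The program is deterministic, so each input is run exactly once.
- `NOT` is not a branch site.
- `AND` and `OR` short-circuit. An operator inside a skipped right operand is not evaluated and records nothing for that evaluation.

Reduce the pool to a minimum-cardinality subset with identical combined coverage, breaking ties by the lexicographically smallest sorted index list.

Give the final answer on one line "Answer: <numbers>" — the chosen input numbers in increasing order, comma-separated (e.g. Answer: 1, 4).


input #1, g=5, m=10: events B1->T, B7->S, B6->T, B9->E, B8->T, B10->F, B11->F; outcomes B1=T, B6=T, B7=S, B8=T, B9=E, B10=F, B11=F
input #2, g=15, m=10: events B1->T, B7->E, B6->F, B9->E, B8->F, B10->F, B11->T, B12->T; outcomes B1=T, B6=F, B7=E, B8=F, B9=E, B10=F, B11=T, B12=T
input #3, g=13, m=6: events B1->T, B7->E, B6->T, B9->E, B8->F, B10->T, B10->F, B11->T, B12->F; outcomes B1=T, B6=T, B7=E, B8=F, B9=E, B10=T, B10=F, B11=T, B12=F
input #4, g=12, m=3: events B1->T, B7->E, B6->F, B9->E, B8->F, B10->F, B11->T, B12->F; outcomes B1=T, B6=F, B7=E, B8=F, B9=E, B10=F, B11=T, B12=F
the full pool covers 14 outcomes: B1=T, B6=T, B6=F, B7=S, B7=E, B8=T, B8=F, B9=E, B10=T, B10=F, B11=T, B11=F, B12=T, B12=F
every size-1 subset falls short of the 14 outcomes (best: 9/14)
every size-2 subset falls short of the 14 outcomes (best: 12/14)
the canonical winner is {1, 2, 3}: size 3, full 14-outcome coverage, earliest index list among size-3 covers
Answer: 1, 2, 3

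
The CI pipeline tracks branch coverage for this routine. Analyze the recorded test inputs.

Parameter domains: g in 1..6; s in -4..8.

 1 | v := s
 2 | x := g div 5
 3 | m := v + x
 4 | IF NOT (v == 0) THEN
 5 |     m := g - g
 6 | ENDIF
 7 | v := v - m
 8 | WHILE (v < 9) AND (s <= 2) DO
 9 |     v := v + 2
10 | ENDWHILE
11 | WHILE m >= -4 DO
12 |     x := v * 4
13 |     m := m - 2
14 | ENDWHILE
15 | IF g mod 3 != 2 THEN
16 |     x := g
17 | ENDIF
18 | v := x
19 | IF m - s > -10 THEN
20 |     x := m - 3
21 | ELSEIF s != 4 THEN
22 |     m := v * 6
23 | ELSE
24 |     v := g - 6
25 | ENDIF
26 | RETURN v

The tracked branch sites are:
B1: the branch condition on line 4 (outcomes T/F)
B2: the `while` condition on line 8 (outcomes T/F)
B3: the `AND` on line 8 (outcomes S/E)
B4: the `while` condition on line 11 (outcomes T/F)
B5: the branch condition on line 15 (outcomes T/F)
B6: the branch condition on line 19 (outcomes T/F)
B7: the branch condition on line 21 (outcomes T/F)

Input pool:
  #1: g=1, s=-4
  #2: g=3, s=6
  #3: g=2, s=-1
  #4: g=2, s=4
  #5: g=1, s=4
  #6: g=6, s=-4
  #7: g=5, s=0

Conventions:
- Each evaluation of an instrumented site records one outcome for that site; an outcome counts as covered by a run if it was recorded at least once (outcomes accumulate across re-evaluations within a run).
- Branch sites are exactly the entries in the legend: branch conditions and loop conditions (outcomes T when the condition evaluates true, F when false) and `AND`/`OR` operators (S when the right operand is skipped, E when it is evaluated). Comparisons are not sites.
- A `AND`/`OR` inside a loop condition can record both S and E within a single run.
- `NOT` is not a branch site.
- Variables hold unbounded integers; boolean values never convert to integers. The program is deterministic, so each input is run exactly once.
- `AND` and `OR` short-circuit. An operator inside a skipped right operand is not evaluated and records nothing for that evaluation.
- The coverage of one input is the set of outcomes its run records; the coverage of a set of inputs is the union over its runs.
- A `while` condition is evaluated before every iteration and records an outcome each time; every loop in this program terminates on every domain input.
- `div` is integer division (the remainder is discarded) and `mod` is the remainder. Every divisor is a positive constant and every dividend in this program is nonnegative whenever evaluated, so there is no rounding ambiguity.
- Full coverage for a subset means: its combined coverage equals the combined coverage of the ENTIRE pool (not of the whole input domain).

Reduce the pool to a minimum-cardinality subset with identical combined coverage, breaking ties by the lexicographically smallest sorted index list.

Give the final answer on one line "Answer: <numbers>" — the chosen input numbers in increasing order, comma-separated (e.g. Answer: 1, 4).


test 1 (g=1, s=-4) fires B1->T, B3->E, B2->T, B3->E, B2->T, B3->E, B2->T, B3->E, B2->T, B3->E, B2->T, B3->E, B2->T, B3->E, ...; hits B1=T, B2=T, B2=F, B3=S, B3=E, B4=T, B4=F, B5=T, B6=T
test 2 (g=3, s=6) fires B1->T, B3->E, B2->F, B4->T, B4->T, B4->T, B4->F, B5->T, B6->F, B7->T; hits B1=T, B2=F, B3=E, B4=T, B4=F, B5=T, B6=F, B7=T
test 3 (g=2, s=-1) fires B1->T, B3->E, B2->T, B3->E, B2->T, B3->E, B2->T, B3->E, B2->T, B3->E, B2->T, B3->S, B2->F, B4->T, ...; hits B1=T, B2=T, B2=F, B3=S, B3=E, B4=T, B4=F, B5=F, B6=T
test 4 (g=2, s=4) fires B1->T, B3->E, B2->F, B4->T, B4->T, B4->T, B4->F, B5->F, B6->F, B7->F; hits B1=T, B2=F, B3=E, B4=T, B4=F, B5=F, B6=F, B7=F
test 5 (g=1, s=4) fires B1->T, B3->E, B2->F, B4->T, B4->T, B4->T, B4->F, B5->T, B6->F, B7->F; hits B1=T, B2=F, B3=E, B4=T, B4=F, B5=T, B6=F, B7=F
test 6 (g=6, s=-4) fires B1->T, B3->E, B2->T, B3->E, B2->T, B3->E, B2->T, B3->E, B2->T, B3->E, B2->T, B3->E, B2->T, B3->E, ...; hits B1=T, B2=T, B2=F, B3=S, B3=E, B4=T, B4=F, B5=T, B6=T
test 7 (g=5, s=0) fires B1->F, B3->E, B2->T, B3->E, B2->T, B3->E, B2->T, B3->E, B2->T, B3->E, B2->T, B3->S, B2->F, B4->T, ...; hits B1=F, B2=T, B2=F, B3=S, B3=E, B4=T, B4=F, B5=F, B6=T
union over all inputs: B1=T, B1=F, B2=T, B2=F, B3=S, B3=E, B4=T, B4=F, B5=T, B5=F, B6=T, B6=F, B7=T, B7=F (14 outcomes)
size 1 is not enough: best union over all size-1 subsets is 9/14
size 2 is not enough: best union over all size-2 subsets is 13/14
the canonical winner is {2, 4, 7}: size 3, full 14-outcome coverage, earliest index list among size-3 covers
Answer: 2, 4, 7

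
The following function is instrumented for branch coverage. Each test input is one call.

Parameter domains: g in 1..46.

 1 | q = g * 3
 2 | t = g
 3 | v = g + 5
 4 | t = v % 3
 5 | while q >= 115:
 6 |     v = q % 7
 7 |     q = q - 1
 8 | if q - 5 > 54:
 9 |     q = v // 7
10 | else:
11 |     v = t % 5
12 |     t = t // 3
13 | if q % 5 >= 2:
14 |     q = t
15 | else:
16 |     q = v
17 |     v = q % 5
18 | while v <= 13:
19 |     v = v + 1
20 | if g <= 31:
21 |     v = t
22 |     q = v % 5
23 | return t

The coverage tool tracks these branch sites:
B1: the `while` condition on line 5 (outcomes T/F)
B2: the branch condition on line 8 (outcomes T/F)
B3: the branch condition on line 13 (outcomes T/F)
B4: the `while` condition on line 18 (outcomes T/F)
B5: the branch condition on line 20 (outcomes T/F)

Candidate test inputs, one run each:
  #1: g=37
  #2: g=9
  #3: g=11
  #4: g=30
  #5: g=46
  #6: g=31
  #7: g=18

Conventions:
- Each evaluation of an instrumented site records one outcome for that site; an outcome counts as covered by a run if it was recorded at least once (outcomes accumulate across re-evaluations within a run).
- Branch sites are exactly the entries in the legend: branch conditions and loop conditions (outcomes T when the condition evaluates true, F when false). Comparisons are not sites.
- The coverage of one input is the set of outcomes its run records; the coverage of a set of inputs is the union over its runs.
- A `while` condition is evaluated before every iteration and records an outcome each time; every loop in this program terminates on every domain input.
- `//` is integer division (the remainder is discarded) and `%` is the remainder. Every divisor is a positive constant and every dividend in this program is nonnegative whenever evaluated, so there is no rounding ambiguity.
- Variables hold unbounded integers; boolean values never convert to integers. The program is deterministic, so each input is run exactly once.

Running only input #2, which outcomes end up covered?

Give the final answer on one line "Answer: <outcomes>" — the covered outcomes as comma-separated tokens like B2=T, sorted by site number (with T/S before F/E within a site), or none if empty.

Running input #2 (g=9), event by event:
  B1->F, B2->F, B3->T, B4->T, B4->T, B4->T, B4->T, B4->T, B4->T, B4->T
  B4->T, B4->T, B4->T, B4->T, B4->T, B4->F, B5->T
deduplicating events, the covered set is: B1=F, B2=F, B3=T, B4=T, B4=F, B5=T

Answer: B1=F, B2=F, B3=T, B4=T, B4=F, B5=T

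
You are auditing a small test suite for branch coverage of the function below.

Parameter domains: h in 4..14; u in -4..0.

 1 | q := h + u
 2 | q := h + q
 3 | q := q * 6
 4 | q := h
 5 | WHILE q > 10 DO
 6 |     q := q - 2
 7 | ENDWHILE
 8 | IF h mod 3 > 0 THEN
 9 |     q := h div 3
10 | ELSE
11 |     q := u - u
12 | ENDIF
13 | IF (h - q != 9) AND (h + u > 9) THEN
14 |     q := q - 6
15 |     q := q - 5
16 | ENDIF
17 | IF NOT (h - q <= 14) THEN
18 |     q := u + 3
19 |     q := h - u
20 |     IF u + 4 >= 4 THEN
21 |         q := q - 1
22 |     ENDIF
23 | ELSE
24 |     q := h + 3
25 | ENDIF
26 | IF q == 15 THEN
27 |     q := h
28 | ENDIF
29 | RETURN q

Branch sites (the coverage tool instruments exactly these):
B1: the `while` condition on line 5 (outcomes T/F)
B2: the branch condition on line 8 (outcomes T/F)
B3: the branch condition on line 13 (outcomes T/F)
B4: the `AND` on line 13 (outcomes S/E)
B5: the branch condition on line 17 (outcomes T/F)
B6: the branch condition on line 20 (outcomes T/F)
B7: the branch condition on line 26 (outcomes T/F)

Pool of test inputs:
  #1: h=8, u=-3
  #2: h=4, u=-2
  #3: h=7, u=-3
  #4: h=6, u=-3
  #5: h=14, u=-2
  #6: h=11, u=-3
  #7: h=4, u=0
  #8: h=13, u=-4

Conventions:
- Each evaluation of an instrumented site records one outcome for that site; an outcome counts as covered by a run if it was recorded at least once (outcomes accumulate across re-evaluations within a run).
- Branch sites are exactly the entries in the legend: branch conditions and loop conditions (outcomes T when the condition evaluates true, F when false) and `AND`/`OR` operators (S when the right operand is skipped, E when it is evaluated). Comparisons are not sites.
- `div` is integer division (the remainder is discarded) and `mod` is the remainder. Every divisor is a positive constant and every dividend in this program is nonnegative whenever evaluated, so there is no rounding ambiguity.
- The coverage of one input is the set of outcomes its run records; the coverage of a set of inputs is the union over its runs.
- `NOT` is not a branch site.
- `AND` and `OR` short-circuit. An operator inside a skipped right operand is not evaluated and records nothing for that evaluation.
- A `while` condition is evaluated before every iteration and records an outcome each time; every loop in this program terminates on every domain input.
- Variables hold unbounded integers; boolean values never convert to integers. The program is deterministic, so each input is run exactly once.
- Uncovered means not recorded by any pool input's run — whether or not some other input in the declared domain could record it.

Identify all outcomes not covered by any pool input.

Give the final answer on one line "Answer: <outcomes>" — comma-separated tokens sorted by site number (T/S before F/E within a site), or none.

test 1 (h=8, u=-3) fires B1->F, B2->T, B4->E, B3->F, B5->F, B7->F; hits B1=F, B2=T, B3=F, B4=E, B5=F, B7=F
test 2 (h=4, u=-2) fires B1->F, B2->T, B4->E, B3->F, B5->F, B7->F; hits B1=F, B2=T, B3=F, B4=E, B5=F, B7=F
test 3 (h=7, u=-3) fires B1->F, B2->T, B4->E, B3->F, B5->F, B7->F; hits B1=F, B2=T, B3=F, B4=E, B5=F, B7=F
test 4 (h=6, u=-3) fires B1->F, B2->F, B4->E, B3->F, B5->F, B7->F; hits B1=F, B2=F, B3=F, B4=E, B5=F, B7=F
test 5 (h=14, u=-2) fires B1->T, B1->T, B1->F, B2->T, B4->E, B3->T, B5->T, B6->F, B7->F; hits B1=T, B1=F, B2=T, B3=T, B4=E, B5=T, B6=F, B7=F
test 6 (h=11, u=-3) fires B1->T, B1->F, B2->T, B4->E, B3->F, B5->F, B7->F; hits B1=T, B1=F, B2=T, B3=F, B4=E, B5=F, B7=F
test 7 (h=4, u=0) fires B1->F, B2->T, B4->E, B3->F, B5->F, B7->F; hits B1=F, B2=T, B3=F, B4=E, B5=F, B7=F
test 8 (h=13, u=-4) fires B1->T, B1->T, B1->F, B2->T, B4->S, B3->F, B5->F, B7->F; hits B1=T, B1=F, B2=T, B3=F, B4=S, B5=F, B7=F
union over the pool: B1=T, B1=F, B2=T, B2=F, B3=T, B3=F, B4=S, B4=E, B5=T, B5=F, B6=F, B7=F
uncovered (2 of 14): B6=T, B7=T

Answer: B6=T, B7=T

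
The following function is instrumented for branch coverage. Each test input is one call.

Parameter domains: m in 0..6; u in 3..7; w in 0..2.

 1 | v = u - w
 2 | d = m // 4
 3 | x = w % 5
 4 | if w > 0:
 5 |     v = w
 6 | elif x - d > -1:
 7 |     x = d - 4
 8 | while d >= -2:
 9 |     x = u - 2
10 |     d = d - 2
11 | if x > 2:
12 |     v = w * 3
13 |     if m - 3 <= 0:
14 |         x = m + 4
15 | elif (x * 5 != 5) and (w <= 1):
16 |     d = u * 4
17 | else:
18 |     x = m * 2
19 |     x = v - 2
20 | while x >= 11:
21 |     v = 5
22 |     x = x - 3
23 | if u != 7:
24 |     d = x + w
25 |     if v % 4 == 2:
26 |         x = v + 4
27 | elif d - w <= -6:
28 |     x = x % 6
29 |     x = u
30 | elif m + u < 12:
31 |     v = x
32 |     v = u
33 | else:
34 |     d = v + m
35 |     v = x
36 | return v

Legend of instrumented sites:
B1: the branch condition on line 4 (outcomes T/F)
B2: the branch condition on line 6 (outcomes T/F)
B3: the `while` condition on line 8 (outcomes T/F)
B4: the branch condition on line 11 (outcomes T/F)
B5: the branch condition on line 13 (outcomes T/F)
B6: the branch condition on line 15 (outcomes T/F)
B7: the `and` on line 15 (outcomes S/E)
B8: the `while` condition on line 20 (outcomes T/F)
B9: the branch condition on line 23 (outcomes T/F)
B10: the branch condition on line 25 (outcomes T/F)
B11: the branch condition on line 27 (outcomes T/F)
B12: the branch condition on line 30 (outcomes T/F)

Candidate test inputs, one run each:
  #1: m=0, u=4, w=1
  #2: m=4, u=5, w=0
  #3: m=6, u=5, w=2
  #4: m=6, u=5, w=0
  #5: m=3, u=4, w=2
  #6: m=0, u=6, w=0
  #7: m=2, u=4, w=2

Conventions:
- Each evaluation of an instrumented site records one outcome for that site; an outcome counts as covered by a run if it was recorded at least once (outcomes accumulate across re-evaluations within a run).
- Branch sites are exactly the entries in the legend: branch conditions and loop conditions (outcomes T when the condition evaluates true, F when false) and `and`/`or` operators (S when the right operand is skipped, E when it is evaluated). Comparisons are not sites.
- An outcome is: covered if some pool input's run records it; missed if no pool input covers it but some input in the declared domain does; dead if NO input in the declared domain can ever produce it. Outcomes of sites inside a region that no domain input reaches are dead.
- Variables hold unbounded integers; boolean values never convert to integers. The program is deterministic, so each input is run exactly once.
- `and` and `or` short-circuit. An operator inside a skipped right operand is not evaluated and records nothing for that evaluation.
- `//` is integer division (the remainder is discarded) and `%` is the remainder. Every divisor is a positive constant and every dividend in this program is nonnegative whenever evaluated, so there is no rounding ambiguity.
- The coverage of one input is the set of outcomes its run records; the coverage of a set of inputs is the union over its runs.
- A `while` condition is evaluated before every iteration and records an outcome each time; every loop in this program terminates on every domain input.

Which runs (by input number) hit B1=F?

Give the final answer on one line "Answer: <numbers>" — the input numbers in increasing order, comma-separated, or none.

input #1 (m=0, u=4, w=1): never hits B1=F
input #2 (m=4, u=5, w=0): hits B1=F
input #3 (m=6, u=5, w=2): never hits B1=F
input #4 (m=6, u=5, w=0): hits B1=F
input #5 (m=3, u=4, w=2): never hits B1=F
input #6 (m=0, u=6, w=0): hits B1=F
input #7 (m=2, u=4, w=2): never hits B1=F

Answer: 2, 4, 6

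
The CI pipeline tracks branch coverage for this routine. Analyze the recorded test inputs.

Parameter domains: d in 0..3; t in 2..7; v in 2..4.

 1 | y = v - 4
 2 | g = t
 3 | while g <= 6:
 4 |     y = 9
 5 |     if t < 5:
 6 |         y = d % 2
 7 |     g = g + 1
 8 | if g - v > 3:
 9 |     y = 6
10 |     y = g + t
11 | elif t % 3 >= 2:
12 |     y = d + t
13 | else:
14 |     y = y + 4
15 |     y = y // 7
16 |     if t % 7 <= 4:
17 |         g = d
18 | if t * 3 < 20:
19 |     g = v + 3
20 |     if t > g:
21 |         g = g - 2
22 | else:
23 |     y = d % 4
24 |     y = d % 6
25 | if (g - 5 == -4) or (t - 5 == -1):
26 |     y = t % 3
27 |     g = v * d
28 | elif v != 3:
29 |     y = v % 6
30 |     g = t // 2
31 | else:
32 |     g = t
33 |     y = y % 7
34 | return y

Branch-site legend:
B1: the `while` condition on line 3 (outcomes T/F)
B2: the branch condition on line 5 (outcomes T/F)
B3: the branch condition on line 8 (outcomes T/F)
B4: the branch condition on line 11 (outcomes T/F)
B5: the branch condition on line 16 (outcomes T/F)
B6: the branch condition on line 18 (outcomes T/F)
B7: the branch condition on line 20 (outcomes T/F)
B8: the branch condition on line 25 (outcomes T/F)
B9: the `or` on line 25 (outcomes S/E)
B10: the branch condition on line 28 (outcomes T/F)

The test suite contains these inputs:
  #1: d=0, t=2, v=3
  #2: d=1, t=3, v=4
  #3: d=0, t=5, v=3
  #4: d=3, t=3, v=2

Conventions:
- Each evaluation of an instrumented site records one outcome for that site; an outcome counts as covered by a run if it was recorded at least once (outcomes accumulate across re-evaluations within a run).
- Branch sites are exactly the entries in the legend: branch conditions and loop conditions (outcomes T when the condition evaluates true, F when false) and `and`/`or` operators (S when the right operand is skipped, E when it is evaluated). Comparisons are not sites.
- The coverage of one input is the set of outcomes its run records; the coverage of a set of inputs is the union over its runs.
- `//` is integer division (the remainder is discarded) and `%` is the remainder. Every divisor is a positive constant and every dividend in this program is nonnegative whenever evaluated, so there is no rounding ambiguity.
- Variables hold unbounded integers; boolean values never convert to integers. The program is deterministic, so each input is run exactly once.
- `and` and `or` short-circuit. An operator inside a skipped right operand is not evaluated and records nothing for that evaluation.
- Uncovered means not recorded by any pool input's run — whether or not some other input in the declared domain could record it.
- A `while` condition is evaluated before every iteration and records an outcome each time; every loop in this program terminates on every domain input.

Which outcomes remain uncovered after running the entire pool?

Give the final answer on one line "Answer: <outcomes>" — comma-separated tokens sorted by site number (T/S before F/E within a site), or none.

input #1 (d=0, t=2, v=3): covers B1=T, B1=F, B2=T, B3=T, B6=T, B7=F, B8=F, B9=E, B10=F
input #2 (d=1, t=3, v=4): covers B1=T, B1=F, B2=T, B3=F, B4=F, B5=T, B6=T, B7=F, B8=F, B9=E, B10=T
input #3 (d=0, t=5, v=3): covers B1=T, B1=F, B2=F, B3=T, B6=T, B7=F, B8=F, B9=E, B10=F
input #4 (d=3, t=3, v=2): covers B1=T, B1=F, B2=T, B3=T, B6=T, B7=F, B8=F, B9=E, B10=T
union over the pool: B1=T, B1=F, B2=T, B2=F, B3=T, B3=F, B4=F, B5=T, B6=T, B7=F, B8=F, B9=E, B10=T, B10=F
uncovered (6 of 20): B4=T, B5=F, B6=F, B7=T, B8=T, B9=S

Answer: B4=T, B5=F, B6=F, B7=T, B8=T, B9=S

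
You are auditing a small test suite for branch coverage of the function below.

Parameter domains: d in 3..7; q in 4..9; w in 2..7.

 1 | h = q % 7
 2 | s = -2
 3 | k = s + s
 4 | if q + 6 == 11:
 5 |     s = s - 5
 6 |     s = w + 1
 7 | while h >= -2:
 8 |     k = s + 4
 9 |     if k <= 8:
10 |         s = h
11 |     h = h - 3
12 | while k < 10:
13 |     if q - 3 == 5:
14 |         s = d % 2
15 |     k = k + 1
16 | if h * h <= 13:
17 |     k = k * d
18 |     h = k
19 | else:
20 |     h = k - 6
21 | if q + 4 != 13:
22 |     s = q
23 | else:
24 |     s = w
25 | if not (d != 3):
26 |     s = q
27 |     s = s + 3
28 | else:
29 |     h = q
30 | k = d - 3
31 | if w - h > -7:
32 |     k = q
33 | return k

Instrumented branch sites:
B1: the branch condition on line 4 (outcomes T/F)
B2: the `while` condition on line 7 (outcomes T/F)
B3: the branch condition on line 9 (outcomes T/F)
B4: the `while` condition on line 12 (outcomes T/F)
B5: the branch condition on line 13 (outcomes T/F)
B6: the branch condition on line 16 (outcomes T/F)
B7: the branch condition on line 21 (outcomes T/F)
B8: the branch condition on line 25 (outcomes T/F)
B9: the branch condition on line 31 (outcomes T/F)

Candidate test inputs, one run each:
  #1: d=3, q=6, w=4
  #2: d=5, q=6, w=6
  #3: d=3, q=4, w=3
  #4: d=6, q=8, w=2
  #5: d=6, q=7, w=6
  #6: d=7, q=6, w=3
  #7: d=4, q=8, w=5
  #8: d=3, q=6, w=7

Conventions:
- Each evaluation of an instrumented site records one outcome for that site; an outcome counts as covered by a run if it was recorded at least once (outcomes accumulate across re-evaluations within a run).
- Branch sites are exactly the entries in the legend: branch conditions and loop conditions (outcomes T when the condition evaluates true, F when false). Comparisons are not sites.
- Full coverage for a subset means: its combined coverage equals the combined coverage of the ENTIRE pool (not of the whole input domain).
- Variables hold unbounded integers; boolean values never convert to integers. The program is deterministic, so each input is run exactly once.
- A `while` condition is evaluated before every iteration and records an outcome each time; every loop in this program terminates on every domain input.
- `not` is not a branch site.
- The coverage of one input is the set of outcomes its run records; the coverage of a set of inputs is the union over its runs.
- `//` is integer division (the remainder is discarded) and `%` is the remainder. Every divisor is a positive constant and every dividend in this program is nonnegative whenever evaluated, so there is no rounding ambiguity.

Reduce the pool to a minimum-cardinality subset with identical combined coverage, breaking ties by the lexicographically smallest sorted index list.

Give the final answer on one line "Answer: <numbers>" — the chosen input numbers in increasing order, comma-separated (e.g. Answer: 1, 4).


test 1 (d=3, q=6, w=4) hits B1=F, B2=T, B2=F, B3=T, B3=F, B4=F, B6=T, B7=T, B8=T, B9=F
test 2 (d=5, q=6, w=6) hits B1=F, B2=T, B2=F, B3=T, B3=F, B4=F, B6=T, B7=T, B8=F, B9=T
test 3 (d=3, q=4, w=3) hits B1=F, B2=T, B2=F, B3=T, B4=T, B4=F, B5=F, B6=F, B7=T, B8=T, B9=T
test 4 (d=6, q=8, w=2) hits B1=F, B2=T, B2=F, B3=T, B4=T, B4=F, B5=T, B6=F, B7=T, B8=F, B9=T
test 5 (d=6, q=7, w=6) hits B1=F, B2=T, B2=F, B3=T, B4=T, B4=F, B5=F, B6=T, B7=T, B8=F, B9=T
test 6 (d=7, q=6, w=3) hits B1=F, B2=T, B2=F, B3=T, B3=F, B4=F, B6=T, B7=T, B8=F, B9=T
test 7 (d=4, q=8, w=5) hits B1=F, B2=T, B2=F, B3=T, B4=T, B4=F, B5=T, B6=F, B7=T, B8=F, B9=T
test 8 (d=3, q=6, w=7) hits B1=F, B2=T, B2=F, B3=T, B3=F, B4=F, B6=T, B7=T, B8=T, B9=F
together the pool reaches 16 outcomes: B1=F, B2=T, B2=F, B3=T, B3=F, B4=T, B4=F, B5=T, B5=F, B6=T, B6=F, B7=T, B8=T, B8=F, B9=T, B9=F
no size-1 subset reaches all 16 outcomes (best union: 11/16)
no size-2 subset reaches all 16 outcomes (best union: 15/16)
at size 3, {1, 3, 4} reaches all 16 outcomes; every lexicographically earlier size-3 subset fails
Answer: 1, 3, 4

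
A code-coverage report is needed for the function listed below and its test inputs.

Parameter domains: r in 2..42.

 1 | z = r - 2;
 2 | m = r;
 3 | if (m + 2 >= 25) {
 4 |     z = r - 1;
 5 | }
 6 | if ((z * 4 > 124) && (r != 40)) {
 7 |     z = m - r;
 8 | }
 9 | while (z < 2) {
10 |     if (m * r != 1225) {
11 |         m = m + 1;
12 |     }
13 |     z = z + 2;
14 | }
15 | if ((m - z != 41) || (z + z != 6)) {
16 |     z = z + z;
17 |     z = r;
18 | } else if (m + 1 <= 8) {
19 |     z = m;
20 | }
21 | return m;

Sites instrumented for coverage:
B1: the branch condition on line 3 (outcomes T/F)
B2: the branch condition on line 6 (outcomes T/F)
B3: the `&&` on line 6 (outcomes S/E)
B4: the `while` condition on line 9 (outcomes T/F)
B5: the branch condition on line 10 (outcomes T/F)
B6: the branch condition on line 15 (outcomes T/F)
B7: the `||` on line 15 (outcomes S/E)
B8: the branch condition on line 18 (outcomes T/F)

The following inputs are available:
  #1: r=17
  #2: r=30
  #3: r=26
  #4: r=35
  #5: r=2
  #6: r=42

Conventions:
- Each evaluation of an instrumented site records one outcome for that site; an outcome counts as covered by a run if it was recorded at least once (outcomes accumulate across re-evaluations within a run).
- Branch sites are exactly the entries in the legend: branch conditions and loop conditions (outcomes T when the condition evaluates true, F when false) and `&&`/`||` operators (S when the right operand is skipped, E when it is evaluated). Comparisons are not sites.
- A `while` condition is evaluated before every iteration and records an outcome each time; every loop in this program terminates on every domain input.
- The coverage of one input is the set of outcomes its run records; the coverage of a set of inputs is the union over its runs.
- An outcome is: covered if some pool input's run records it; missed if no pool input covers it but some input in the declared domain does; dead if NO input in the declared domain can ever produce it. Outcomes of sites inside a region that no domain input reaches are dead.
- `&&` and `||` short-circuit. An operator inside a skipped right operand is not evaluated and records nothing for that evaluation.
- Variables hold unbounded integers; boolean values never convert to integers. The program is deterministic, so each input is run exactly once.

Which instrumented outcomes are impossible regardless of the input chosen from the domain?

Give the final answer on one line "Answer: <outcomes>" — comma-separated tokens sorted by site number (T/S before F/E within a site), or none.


running all 41 domain inputs and tallying outcomes:
  B6=F: never recorded by any domain input -> dead
  B8=T: never recorded by any domain input -> dead
  B8=F: never recorded by any domain input -> dead
  reachable outcomes have witnesses, e.g. B1=T (e.g. r=23), B1=F (e.g. r=2), B2=T (e.g. r=33), B2=F (e.g. r=2)
Answer: B6=F, B8=T, B8=F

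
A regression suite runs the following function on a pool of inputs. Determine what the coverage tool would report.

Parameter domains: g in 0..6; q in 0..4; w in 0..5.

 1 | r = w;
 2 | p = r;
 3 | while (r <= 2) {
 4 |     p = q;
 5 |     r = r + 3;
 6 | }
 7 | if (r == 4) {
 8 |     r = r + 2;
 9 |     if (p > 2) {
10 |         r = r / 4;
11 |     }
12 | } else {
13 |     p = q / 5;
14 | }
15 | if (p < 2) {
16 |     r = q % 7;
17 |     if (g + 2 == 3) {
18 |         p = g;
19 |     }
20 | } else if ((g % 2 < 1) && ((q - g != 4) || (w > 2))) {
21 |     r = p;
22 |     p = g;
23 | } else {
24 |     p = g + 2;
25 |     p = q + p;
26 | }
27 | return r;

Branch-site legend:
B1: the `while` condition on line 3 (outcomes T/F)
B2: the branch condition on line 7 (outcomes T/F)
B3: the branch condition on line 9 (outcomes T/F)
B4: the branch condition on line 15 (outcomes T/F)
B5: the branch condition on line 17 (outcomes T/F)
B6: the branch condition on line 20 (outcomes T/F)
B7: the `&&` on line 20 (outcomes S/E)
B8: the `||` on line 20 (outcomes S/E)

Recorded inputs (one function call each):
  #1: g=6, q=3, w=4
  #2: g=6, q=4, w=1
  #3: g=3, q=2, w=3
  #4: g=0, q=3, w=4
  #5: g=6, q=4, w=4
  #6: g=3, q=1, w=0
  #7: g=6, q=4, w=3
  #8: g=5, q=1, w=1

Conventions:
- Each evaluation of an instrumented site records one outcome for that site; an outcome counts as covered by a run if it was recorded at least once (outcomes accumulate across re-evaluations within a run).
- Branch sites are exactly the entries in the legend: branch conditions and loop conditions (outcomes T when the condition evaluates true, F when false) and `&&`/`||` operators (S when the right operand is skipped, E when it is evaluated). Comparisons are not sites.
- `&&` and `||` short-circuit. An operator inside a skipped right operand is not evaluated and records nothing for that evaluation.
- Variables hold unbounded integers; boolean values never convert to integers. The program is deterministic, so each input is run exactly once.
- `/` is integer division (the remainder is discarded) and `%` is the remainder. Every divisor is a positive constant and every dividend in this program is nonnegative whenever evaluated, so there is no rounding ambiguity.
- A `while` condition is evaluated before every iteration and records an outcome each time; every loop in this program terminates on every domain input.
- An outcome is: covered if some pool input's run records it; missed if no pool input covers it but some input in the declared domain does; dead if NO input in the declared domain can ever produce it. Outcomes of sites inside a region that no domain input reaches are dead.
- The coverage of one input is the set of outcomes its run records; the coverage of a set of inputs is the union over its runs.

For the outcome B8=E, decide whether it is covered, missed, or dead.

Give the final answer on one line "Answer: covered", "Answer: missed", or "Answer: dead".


no pool input records B8=E
but domain input (g=0, q=4, w=1) does record it -> reachable, so missed
Answer: missed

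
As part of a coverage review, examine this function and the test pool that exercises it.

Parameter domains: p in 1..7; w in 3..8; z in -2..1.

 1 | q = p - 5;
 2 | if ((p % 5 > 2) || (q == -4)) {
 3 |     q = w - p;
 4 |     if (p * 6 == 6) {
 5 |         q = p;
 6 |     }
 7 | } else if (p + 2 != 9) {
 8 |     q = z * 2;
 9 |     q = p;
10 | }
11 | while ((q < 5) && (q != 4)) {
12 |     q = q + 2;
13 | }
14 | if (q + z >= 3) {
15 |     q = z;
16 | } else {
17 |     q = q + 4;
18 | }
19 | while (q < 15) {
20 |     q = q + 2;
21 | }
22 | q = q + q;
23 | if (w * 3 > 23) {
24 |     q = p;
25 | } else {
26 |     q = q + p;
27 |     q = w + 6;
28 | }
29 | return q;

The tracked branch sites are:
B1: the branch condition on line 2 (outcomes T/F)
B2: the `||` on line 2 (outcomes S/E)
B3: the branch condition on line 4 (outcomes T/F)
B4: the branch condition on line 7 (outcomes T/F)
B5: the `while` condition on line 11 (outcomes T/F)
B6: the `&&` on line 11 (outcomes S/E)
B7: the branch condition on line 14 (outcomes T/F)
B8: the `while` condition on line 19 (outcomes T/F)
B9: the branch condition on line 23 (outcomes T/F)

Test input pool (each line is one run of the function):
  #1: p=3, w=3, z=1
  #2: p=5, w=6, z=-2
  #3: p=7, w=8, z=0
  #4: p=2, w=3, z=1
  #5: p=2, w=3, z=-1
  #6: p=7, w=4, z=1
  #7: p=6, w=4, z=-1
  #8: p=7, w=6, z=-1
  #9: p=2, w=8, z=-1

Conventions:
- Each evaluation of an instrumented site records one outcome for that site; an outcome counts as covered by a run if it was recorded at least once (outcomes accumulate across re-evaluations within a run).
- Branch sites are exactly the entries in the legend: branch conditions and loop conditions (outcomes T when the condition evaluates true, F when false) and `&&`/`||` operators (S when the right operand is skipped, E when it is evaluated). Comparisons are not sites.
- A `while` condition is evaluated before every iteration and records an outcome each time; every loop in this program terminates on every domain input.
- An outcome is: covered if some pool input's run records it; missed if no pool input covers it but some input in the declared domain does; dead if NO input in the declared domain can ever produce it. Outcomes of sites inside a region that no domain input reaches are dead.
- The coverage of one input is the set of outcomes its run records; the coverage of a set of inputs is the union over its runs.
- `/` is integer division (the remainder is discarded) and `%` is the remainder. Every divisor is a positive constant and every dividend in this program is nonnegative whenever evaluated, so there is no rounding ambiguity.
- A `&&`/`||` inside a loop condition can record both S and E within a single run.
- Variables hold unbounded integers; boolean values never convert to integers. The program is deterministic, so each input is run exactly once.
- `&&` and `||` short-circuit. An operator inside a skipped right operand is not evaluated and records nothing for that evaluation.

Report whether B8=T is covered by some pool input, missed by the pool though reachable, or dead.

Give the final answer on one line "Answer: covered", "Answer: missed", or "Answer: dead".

B8=T is recorded by pool input(s) 1, 2, 3, 4, 5, 6, 7, 8, 9 -> covered

Answer: covered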